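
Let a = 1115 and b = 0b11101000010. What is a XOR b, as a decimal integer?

1115 = 10001011011
b = 11101000010
XOR → 01100011001 = 793

793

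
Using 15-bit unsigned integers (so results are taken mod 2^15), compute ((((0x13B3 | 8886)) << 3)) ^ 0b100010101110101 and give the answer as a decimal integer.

0x13B3 = 001001110110011
8886 = 010001010110110
→ | → 011001110110111 = 13239
→ << 3 (mod 2^15) → 001110110111000 = 7608
0b100010101110101 = 100010101110101
→ ^ → 101100011001101 = 22733

22733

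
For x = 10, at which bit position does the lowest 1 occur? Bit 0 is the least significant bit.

10 = 1010
Trailing zeros: 1, so the lowest set bit is bit 1 (value 2).

1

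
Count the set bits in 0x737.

8

0x737 = 11100110111
Count the 1s: 1 + 1 + 1 + 1 + 1 + 1 + 1 + 1 = 8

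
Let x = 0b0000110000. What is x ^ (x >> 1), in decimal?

x = 110000 = 48
x>>1 = 011000
XOR  = 101000 = 40
(x ^ (x >> 1) gives the standard binary-reflected Gray code of x.)

40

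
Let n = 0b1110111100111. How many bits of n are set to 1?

n = 1110111100111
Count the 1s: 1 + 1 + 1 + 1 + 1 + 1 + 1 + 1 + 1 + 1 = 10

10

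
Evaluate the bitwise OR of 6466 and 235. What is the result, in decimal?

6635

6466 = 1100101000010
235 = 0000011101011
 OR → 1100111101011 = 6635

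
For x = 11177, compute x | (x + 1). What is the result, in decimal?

11179

x = 10101110101001 = 11177
x + 1 = 10101110101010
OR    = 10101110101011 = 11179
(x | (x + 1) sets the lowest cleared bit.)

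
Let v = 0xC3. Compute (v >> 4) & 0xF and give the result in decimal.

v = 011000011
Shift right by 4: 01100
Mask low 4 bits: 1100 = 12

12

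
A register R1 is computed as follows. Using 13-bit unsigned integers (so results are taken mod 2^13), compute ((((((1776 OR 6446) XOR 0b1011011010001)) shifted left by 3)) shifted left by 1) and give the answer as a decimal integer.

1776 = 0011011110000
6446 = 1100100101110
→ OR → 1111111111110 = 8190
0b1011011010001 = 1011011010001
→ XOR → 0100100101111 = 2351
→ shifted left by 3 (mod 2^13) → 0100101111000 = 2424
→ shifted left by 1 (mod 2^13) → 1001011110000 = 4848

4848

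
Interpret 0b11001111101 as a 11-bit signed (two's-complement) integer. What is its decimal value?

pattern = 11001111101 (MSB is 1 ⇒ negative)
Invert: 00110000010, add 1 → 00110000011 = 387, so the value is -387.
(Equivalently: 1661 - 2^11 = 1661 - 2048 = -387.)

-387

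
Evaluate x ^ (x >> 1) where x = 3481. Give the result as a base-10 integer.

2901

x = 110110011001 = 3481
x>>1 = 011011001100
XOR  = 101101010101 = 2901
(x ^ (x >> 1) gives the standard binary-reflected Gray code of x.)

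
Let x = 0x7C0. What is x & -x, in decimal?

64

x = 11111000000 = 1984
-x (two's complement) = …00001000000
AND   = 00001000000 = 64
(x & -x isolates the lowest set bit of x.)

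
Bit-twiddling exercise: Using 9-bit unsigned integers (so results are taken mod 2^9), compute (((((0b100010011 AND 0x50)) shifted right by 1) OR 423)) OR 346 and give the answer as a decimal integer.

511

0b100010011 = 100010011
0x50 = 001010000
→ AND → 000010000 = 16
→ shifted right by 1 → 000001000 = 8
423 = 110100111
→ OR → 110101111 = 431
346 = 101011010
→ OR → 111111111 = 511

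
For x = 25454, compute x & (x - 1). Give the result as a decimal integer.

25452

x = 110001101101110 = 25454
x - 1 = 110001101101101
AND   = 110001101101100 = 25452
(x & (x - 1) clears the lowest set bit of x.)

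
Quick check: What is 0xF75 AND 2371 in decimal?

0xF75 = 111101110101
2371 = 100101000011
AND → 100101000001 = 2369

2369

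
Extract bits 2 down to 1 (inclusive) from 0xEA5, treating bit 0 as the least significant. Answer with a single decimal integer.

v = 111010100101
Shift right by 1: 11101010010
Mask low 2 bits: 10 = 2

2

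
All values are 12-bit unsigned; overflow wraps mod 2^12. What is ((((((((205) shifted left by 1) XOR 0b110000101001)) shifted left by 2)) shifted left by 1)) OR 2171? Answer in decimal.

3579

205 = 000011001101
→ shifted left by 1 (mod 2^12) → 000110011010 = 410
0b110000101001 = 110000101001
→ XOR → 110110110011 = 3507
→ shifted left by 2 (mod 2^12) → 011011001100 = 1740
→ shifted left by 1 (mod 2^12) → 110110011000 = 3480
2171 = 100001111011
→ OR → 110111111011 = 3579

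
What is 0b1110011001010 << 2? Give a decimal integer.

x = 001110011001010
shift left by 2 → 111001100101000 = 29480
(equivalently, 7370 × 2^2 = 7370 × 4)

29480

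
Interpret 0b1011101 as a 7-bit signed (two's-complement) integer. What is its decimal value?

-35

pattern = 1011101 (MSB is 1 ⇒ negative)
Invert: 0100010, add 1 → 0100011 = 35, so the value is -35.
(Equivalently: 93 - 2^7 = 93 - 128 = -35.)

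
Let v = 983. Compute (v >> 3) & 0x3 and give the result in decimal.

2

v = 001111010111
Shift right by 3: 001111010
Mask low 2 bits: 10 = 2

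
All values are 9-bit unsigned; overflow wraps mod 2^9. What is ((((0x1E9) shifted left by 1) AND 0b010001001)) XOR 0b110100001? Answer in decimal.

289

0x1E9 = 111101001
→ shifted left by 1 (mod 2^9) → 111010010 = 466
0b010001001 = 010001001
→ AND → 010000000 = 128
0b110100001 = 110100001
→ XOR → 100100001 = 289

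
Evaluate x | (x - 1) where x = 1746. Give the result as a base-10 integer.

1747

x = 11011010010 = 1746
x - 1 = 11011010001
OR    = 11011010011 = 1747
(x | (x - 1) sets all bits below the lowest set bit.)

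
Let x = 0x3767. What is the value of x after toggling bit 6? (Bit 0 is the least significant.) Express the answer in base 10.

14119

x = 11011101100111
bit 6 is currently 1; toggle it via x ^ (1 << 6) = x ^ 64
→ 11011100100111 = 14119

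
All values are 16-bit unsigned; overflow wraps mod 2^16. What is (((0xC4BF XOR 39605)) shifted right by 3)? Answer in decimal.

0xC4BF = 1100010010111111
39605 = 1001101010110101
→ XOR → 0101111000001010 = 24074
→ shifted right by 3 → 0000101111000001 = 3009

3009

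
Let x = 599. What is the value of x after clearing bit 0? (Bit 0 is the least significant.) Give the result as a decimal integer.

598

x = 1001010111
bit 0 is currently 1; clear it via x & ~(1 << 0) = x & ~1
→ 1001010110 = 598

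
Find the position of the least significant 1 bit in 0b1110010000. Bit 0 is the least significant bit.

4

0b1110010000 = 1110010000
Trailing zeros: 4, so the lowest set bit is bit 4 (value 16).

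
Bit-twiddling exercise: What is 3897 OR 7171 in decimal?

3897 = 0111100111001
7171 = 1110000000011
 OR → 1111100111011 = 7995

7995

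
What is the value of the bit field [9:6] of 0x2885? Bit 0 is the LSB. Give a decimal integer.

v = 10100010000101
Shift right by 6: 10100010
Mask low 4 bits: 0010 = 2

2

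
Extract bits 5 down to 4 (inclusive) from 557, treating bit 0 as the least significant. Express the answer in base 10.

2

v = 1000101101
Shift right by 4: 100010
Mask low 2 bits: 10 = 2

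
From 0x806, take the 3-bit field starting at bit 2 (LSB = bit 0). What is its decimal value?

1

v = 100000000110
Shift right by 2: 1000000001
Mask low 3 bits: 001 = 1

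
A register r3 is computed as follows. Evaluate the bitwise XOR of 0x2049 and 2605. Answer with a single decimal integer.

10852

0x2049 = 10000001001001
2605 = 00101000101101
XOR → 10101001100100 = 10852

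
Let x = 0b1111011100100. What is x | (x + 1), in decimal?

7909

x = 1111011100100 = 7908
x + 1 = 1111011100101
OR    = 1111011100101 = 7909
(x | (x + 1) sets the lowest cleared bit.)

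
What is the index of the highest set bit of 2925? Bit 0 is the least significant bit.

2925 = 101101101101
The topmost 1 is at position 11 (since 2^11 = 2048 ≤ 2925 < 4096).

11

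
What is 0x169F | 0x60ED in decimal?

30463

0x169F = 001011010011111
0x60ED = 110000011101101
 OR → 111011011111111 = 30463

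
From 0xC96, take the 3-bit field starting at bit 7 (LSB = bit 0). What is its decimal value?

v = 0110010010110
Shift right by 7: 011001
Mask low 3 bits: 001 = 1

1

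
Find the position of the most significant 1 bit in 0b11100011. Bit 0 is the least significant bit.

0b11100011 = 11100011
The topmost 1 is at position 7 (since 2^7 = 128 ≤ 227 < 256).

7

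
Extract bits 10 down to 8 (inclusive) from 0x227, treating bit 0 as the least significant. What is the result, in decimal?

v = 0001000100111
Shift right by 8: 00010
Mask low 3 bits: 010 = 2

2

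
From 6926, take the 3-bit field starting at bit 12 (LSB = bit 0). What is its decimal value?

v = 001101100001110
Shift right by 12: 001
Mask low 3 bits: 001 = 1

1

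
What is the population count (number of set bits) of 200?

200 = 11001000
Count the 1s: 1 + 1 + 1 = 3

3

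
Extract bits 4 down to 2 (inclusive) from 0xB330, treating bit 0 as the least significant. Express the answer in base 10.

4

v = 1011001100110000
Shift right by 2: 10110011001100
Mask low 3 bits: 100 = 4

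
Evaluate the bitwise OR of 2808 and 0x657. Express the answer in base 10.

2808 = 101011111000
0x657 = 011001010111
 OR → 111011111111 = 3839

3839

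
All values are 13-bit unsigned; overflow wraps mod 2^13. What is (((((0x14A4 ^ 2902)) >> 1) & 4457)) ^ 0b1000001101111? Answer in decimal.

4358

0x14A4 = 1010010100100
2902 = 0101101010110
→ ^ → 1111111110010 = 8178
→ >> 1 → 0111111111001 = 4089
4457 = 1000101101001
→ & → 0000101101001 = 361
0b1000001101111 = 1000001101111
→ ^ → 1000100000110 = 4358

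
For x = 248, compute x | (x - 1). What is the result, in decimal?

255

x = 11111000 = 248
x - 1 = 11110111
OR    = 11111111 = 255
(x | (x - 1) sets all bits below the lowest set bit.)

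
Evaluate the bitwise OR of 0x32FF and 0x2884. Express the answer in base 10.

0x32FF = 11001011111111
0x2884 = 10100010000100
 OR → 11101011111111 = 15103

15103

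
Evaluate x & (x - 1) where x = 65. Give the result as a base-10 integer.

64

x = 1000001 = 65
x - 1 = 1000000
AND   = 1000000 = 64
(x & (x - 1) clears the lowest set bit of x.)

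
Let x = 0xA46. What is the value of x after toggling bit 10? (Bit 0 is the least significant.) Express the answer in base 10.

3654

x = 101001000110
bit 10 is currently 0; toggle it via x ^ (1 << 10) = x ^ 1024
→ 111001000110 = 3654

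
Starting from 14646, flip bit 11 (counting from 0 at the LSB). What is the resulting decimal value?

x = 11100100110110
bit 11 is currently 1; toggle it via x ^ (1 << 11) = x ^ 2048
→ 11000100110110 = 12598

12598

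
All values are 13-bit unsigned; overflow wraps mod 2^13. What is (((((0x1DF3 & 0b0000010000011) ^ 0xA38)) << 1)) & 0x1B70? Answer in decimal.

4464

0x1DF3 = 1110111110011
0b0000010000011 = 0000010000011
→ & → 0000010000011 = 131
0xA38 = 0101000111000
→ ^ → 0101010111011 = 2747
→ << 1 (mod 2^13) → 1010101110110 = 5494
0x1B70 = 1101101110000
→ & → 1000101110000 = 4464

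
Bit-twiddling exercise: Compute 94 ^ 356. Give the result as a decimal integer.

94 = 001011110
356 = 101100100
XOR → 100111010 = 314

314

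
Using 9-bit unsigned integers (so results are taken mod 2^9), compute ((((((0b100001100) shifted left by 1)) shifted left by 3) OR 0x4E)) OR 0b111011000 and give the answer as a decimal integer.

0b100001100 = 100001100
→ shifted left by 1 (mod 2^9) → 000011000 = 24
→ shifted left by 3 (mod 2^9) → 011000000 = 192
0x4E = 001001110
→ OR → 011001110 = 206
0b111011000 = 111011000
→ OR → 111011110 = 478

478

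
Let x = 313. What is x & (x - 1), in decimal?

312

x = 100111001 = 313
x - 1 = 100111000
AND   = 100111000 = 312
(x & (x - 1) clears the lowest set bit of x.)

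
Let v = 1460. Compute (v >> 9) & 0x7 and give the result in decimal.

v = 010110110100
Shift right by 9: 010
Mask low 3 bits: 010 = 2

2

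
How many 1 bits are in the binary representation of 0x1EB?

7

0x1EB = 111101011
Count the 1s: 1 + 1 + 1 + 1 + 1 + 1 + 1 = 7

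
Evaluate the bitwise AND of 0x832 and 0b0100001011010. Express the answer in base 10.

0x832 = 100000110010
b = 100001011010
AND → 100000010010 = 2066

2066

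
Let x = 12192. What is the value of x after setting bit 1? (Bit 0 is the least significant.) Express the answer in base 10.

12194

x = 10111110100000
bit 1 is currently 0; set it via x | (1 << 1) = x | 2
→ 10111110100010 = 12194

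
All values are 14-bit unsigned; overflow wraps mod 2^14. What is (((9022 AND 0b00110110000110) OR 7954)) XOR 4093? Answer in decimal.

9022 = 10001100111110
0b00110110000110 = 00110110000110
→ AND → 00000100000110 = 262
7954 = 01111100010010
→ OR → 01111100010110 = 7958
4093 = 00111111111101
→ XOR → 01000011101011 = 4331

4331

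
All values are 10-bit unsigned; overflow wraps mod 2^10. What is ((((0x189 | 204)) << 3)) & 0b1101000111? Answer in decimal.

0x189 = 0110001001
204 = 0011001100
→ | → 0111001101 = 461
→ << 3 (mod 2^10) → 1001101000 = 616
0b1101000111 = 1101000111
→ & → 1001000000 = 576

576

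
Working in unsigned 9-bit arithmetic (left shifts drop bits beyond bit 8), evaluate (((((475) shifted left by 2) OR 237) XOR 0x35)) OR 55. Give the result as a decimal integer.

475 = 111011011
→ shifted left by 2 (mod 2^9) → 101101100 = 364
237 = 011101101
→ OR → 111101101 = 493
0x35 = 000110101
→ XOR → 111011000 = 472
55 = 000110111
→ OR → 111111111 = 511

511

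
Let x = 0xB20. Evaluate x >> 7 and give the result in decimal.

22

0xB20 = 101100100000
shift right by 7 → 000000010110 = 22
(equivalently, floor(2848 / 128))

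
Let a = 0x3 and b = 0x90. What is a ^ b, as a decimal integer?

0x3 = 00000011
0x90 = 10010000
XOR → 10010011 = 147

147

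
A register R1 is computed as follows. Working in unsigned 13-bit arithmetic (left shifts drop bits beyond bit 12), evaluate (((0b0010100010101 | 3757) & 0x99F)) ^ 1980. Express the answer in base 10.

0b0010100010101 = 0010100010101
3757 = 0111010101101
→ | → 0111110111101 = 4029
0x99F = 0100110011111
→ & → 0100110011101 = 2461
1980 = 0011110111100
→ ^ → 0111000100001 = 3617

3617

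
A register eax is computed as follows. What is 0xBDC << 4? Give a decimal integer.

48576

0xBDC = 0000101111011100
shift left by 4 → 1011110111000000 = 48576
(equivalently, 3036 × 2^4 = 3036 × 16)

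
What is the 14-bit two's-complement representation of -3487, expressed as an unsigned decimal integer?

3487 in 14 bits: 00110110011111
Invert: 11001001100000
Add 1:  11001001100001 = 12897
(Check: 2^14 - 3487 = 16384 - 3487 = 12897.)

12897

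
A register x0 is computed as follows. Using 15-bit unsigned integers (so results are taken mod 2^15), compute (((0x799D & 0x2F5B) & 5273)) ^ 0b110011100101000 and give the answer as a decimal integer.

0x799D = 111100110011101
0x2F5B = 010111101011011
→ & → 010100100011001 = 10521
5273 = 001010010011001
→ & → 000000000011001 = 25
0b110011100101000 = 110011100101000
→ ^ → 110011100110001 = 26417

26417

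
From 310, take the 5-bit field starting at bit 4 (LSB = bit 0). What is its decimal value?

v = 0100110110
Shift right by 4: 010011
Mask low 5 bits: 10011 = 19

19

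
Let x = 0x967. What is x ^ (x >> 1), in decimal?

3540

x = 100101100111 = 2407
x>>1 = 010010110011
XOR  = 110111010100 = 3540
(x ^ (x >> 1) gives the standard binary-reflected Gray code of x.)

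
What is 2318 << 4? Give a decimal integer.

37088

2318 = 0000100100001110
shift left by 4 → 1001000011100000 = 37088
(equivalently, 2318 × 2^4 = 2318 × 16)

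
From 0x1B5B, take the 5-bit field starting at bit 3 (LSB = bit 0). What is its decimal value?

11

v = 1101101011011
Shift right by 3: 1101101011
Mask low 5 bits: 01011 = 11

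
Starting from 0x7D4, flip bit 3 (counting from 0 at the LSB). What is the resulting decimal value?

2012

x = 0011111010100
bit 3 is currently 0; toggle it via x ^ (1 << 3) = x ^ 8
→ 0011111011100 = 2012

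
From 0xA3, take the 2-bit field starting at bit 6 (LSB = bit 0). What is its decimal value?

2

v = 0010100011
Shift right by 6: 0010
Mask low 2 bits: 10 = 2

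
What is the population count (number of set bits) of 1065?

4

1065 = 10000101001
Count the 1s: 1 + 1 + 1 + 1 = 4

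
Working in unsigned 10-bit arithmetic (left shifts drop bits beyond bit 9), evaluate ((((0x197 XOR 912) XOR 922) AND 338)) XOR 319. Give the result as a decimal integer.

0x197 = 0110010111
912 = 1110010000
→ XOR → 1000000111 = 519
922 = 1110011010
→ XOR → 0110011101 = 413
338 = 0101010010
→ AND → 0100010000 = 272
319 = 0100111111
→ XOR → 0000101111 = 47

47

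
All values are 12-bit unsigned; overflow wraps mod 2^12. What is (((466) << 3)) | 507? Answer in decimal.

466 = 000111010010
→ << 3 (mod 2^12) → 111010010000 = 3728
507 = 000111111011
→ | → 111111111011 = 4091

4091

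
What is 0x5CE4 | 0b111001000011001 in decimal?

0x5CE4 = 101110011100100
b = 111001000011001
 OR → 111111011111101 = 32509

32509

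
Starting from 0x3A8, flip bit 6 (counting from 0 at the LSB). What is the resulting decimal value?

1000

x = 001110101000
bit 6 is currently 0; toggle it via x ^ (1 << 6) = x ^ 64
→ 001111101000 = 1000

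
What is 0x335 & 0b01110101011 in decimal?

0x335 = 1100110101
b = 1110101011
AND → 1100100001 = 801

801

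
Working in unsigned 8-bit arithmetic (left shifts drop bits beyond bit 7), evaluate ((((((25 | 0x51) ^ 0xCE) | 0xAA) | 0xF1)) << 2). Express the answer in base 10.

252

25 = 00011001
0x51 = 01010001
→ | → 01011001 = 89
0xCE = 11001110
→ ^ → 10010111 = 151
0xAA = 10101010
→ | → 10111111 = 191
0xF1 = 11110001
→ | → 11111111 = 255
→ << 2 (mod 2^8) → 11111100 = 252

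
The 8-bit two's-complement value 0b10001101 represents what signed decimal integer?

-115

pattern = 10001101 (MSB is 1 ⇒ negative)
Invert: 01110010, add 1 → 01110011 = 115, so the value is -115.
(Equivalently: 141 - 2^8 = 141 - 256 = -115.)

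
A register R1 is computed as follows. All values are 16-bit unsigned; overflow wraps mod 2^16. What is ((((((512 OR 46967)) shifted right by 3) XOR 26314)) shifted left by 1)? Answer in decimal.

512 = 0000001000000000
46967 = 1011011101110111
→ OR → 1011011101110111 = 46967
→ shifted right by 3 → 0001011011101110 = 5870
26314 = 0110011011001010
→ XOR → 0111000000100100 = 28708
→ shifted left by 1 (mod 2^16) → 1110000001001000 = 57416

57416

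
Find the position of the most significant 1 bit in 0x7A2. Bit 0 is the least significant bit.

10

0x7A2 = 11110100010
The topmost 1 is at position 10 (since 2^10 = 1024 ≤ 1954 < 2048).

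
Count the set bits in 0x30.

0x30 = 110000
Count the 1s: 1 + 1 = 2

2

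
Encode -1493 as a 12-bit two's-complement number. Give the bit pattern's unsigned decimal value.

1493 in 12 bits: 010111010101
Invert: 101000101010
Add 1:  101000101011 = 2603
(Check: 2^12 - 1493 = 4096 - 1493 = 2603.)

2603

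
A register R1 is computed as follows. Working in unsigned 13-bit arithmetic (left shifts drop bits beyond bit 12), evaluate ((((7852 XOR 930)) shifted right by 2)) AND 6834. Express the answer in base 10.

514

7852 = 1111010101100
930 = 0001110100010
→ XOR → 1110100001110 = 7438
→ shifted right by 2 → 0011101000011 = 1859
6834 = 1101010110010
→ AND → 0001000000010 = 514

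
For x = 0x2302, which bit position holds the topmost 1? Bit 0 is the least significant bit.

0x2302 = 10001100000010
The topmost 1 is at position 13 (since 2^13 = 8192 ≤ 8962 < 16384).

13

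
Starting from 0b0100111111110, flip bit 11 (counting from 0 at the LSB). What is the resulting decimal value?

510

x = 0100111111110
bit 11 is currently 1; toggle it via x ^ (1 << 11) = x ^ 2048
→ 0000111111110 = 510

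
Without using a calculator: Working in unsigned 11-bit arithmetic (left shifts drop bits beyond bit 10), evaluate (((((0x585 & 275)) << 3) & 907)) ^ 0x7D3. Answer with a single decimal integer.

0x585 = 10110000101
275 = 00100010011
→ & → 00100000001 = 257
→ << 3 (mod 2^11) → 00000001000 = 8
907 = 01110001011
→ & → 00000001000 = 8
0x7D3 = 11111010011
→ ^ → 11111011011 = 2011

2011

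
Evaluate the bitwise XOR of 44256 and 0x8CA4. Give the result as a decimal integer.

8260

44256 = 1010110011100000
0x8CA4 = 1000110010100100
XOR → 0010000001000100 = 8260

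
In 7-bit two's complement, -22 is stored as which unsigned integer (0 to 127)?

106

22 in 7 bits: 0010110
Invert: 1101001
Add 1:  1101010 = 106
(Check: 2^7 - 22 = 128 - 22 = 106.)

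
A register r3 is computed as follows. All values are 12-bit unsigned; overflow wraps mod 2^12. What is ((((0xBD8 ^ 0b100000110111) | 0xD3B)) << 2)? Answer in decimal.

4092

0xBD8 = 101111011000
0b100000110111 = 100000110111
→ ^ → 001111101111 = 1007
0xD3B = 110100111011
→ | → 111111111111 = 4095
→ << 2 (mod 2^12) → 111111111100 = 4092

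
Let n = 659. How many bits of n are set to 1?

659 = 1010010011
Count the 1s: 1 + 1 + 1 + 1 + 1 = 5

5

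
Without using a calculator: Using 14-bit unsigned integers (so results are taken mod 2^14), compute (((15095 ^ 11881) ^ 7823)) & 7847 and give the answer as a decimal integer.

2561

15095 = 11101011110111
11881 = 10111001101001
→ ^ → 01010010011110 = 5278
7823 = 01111010001111
→ ^ → 00101000010001 = 2577
7847 = 01111010100111
→ & → 00101000000001 = 2561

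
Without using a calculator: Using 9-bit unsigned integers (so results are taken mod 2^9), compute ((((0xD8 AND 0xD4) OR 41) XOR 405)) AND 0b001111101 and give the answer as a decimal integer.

108

0xD8 = 011011000
0xD4 = 011010100
→ AND → 011010000 = 208
41 = 000101001
→ OR → 011111001 = 249
405 = 110010101
→ XOR → 101101100 = 364
0b001111101 = 001111101
→ AND → 001101100 = 108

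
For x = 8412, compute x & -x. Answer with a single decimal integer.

4

x = 10000011011100 = 8412
-x (two's complement) = …01111100100100
AND   = 00000000000100 = 4
(x & -x isolates the lowest set bit of x.)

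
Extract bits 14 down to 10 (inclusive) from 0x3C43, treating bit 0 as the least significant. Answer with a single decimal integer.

v = 011110001000011
Shift right by 10: 01111
Mask low 5 bits: 01111 = 15

15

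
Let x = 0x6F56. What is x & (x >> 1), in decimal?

x = 110111101010110 = 28502
x>>1 = 011011110101011
AND  = 010011100000010 = 9986
(x & (x >> 1) has a 1 wherever x has two consecutive 1 bits.)

9986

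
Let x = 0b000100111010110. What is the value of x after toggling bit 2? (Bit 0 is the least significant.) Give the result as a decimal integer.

2514

x = 000100111010110
bit 2 is currently 1; toggle it via x ^ (1 << 2) = x ^ 4
→ 000100111010010 = 2514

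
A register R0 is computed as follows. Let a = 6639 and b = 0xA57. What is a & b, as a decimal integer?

2119

6639 = 1100111101111
0xA57 = 0101001010111
AND → 0100001000111 = 2119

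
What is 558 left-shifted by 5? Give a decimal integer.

17856

558 = 000001000101110
shift left by 5 → 100010111000000 = 17856
(equivalently, 558 × 2^5 = 558 × 32)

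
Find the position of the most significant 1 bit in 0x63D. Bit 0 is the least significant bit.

0x63D = 11000111101
The topmost 1 is at position 10 (since 2^10 = 1024 ≤ 1597 < 2048).

10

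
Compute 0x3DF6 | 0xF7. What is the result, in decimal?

0x3DF6 = 11110111110110
0xF7 = 00000011110111
 OR → 11110111110111 = 15863

15863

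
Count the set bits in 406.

5

406 = 110010110
Count the 1s: 1 + 1 + 1 + 1 + 1 = 5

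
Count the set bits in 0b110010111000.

n = 110010111000
Count the 1s: 1 + 1 + 1 + 1 + 1 + 1 = 6

6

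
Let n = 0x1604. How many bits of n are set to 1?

4

0x1604 = 1011000000100
Count the 1s: 1 + 1 + 1 + 1 = 4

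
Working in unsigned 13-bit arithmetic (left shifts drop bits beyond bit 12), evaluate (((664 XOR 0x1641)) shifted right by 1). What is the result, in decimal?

2668

664 = 0001010011000
0x1641 = 1011001000001
→ XOR → 1010011011001 = 5337
→ shifted right by 1 → 0101001101100 = 2668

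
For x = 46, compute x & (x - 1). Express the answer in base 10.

44

x = 101110 = 46
x - 1 = 101101
AND   = 101100 = 44
(x & (x - 1) clears the lowest set bit of x.)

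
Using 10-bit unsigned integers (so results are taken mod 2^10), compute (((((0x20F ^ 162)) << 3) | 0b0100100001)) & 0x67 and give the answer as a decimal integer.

0x20F = 1000001111
162 = 0010100010
→ ^ → 1010101101 = 685
→ << 3 (mod 2^10) → 0101101000 = 360
0b0100100001 = 0100100001
→ | → 0101101001 = 361
0x67 = 0001100111
→ & → 0001100001 = 97

97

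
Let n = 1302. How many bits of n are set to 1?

1302 = 10100010110
Count the 1s: 1 + 1 + 1 + 1 + 1 = 5

5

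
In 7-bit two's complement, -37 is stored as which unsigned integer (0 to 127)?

37 in 7 bits: 0100101
Invert: 1011010
Add 1:  1011011 = 91
(Check: 2^7 - 37 = 128 - 37 = 91.)

91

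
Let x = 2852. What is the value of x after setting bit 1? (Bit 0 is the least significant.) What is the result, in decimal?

x = 101100100100
bit 1 is currently 0; set it via x | (1 << 1) = x | 2
→ 101100100110 = 2854

2854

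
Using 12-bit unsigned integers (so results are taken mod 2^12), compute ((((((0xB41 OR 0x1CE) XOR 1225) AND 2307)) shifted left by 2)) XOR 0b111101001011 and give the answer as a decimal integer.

0xB41 = 101101000001
0x1CE = 000111001110
→ OR → 101111001111 = 3023
1225 = 010011001001
→ XOR → 111100000110 = 3846
2307 = 100100000011
→ AND → 100100000010 = 2306
→ shifted left by 2 (mod 2^12) → 010000001000 = 1032
0b111101001011 = 111101001011
→ XOR → 101101000011 = 2883

2883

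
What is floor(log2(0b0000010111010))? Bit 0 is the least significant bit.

7

0b0000010111010 = 10111010
The topmost 1 is at position 7 (since 2^7 = 128 ≤ 186 < 256).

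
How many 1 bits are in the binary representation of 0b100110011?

5

n = 100110011
Count the 1s: 1 + 1 + 1 + 1 + 1 = 5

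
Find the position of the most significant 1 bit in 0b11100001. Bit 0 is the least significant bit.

7

0b11100001 = 11100001
The topmost 1 is at position 7 (since 2^7 = 128 ≤ 225 < 256).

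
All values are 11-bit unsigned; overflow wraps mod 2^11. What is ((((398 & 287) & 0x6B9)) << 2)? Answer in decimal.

398 = 00110001110
287 = 00100011111
→ & → 00100001110 = 270
0x6B9 = 11010111001
→ & → 00000001000 = 8
→ << 2 (mod 2^11) → 00000100000 = 32

32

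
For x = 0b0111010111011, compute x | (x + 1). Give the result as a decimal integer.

3775

x = 111010111011 = 3771
x + 1 = 111010111100
OR    = 111010111111 = 3775
(x | (x + 1) sets the lowest cleared bit.)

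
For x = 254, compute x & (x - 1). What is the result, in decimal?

252

x = 11111110 = 254
x - 1 = 11111101
AND   = 11111100 = 252
(x & (x - 1) clears the lowest set bit of x.)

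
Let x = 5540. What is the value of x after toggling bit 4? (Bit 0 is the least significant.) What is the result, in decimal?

5556

x = 01010110100100
bit 4 is currently 0; toggle it via x ^ (1 << 4) = x ^ 16
→ 01010110110100 = 5556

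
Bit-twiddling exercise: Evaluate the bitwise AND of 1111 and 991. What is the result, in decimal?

87

1111 = 10001010111
991 = 01111011111
AND → 00001010111 = 87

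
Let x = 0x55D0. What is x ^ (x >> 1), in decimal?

32568

x = 101010111010000 = 21968
x>>1 = 010101011101000
XOR  = 111111100111000 = 32568
(x ^ (x >> 1) gives the standard binary-reflected Gray code of x.)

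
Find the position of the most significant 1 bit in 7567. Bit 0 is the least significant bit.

7567 = 1110110001111
The topmost 1 is at position 12 (since 2^12 = 4096 ≤ 7567 < 8192).

12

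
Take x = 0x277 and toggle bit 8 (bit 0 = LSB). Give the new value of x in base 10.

x = 001001110111
bit 8 is currently 0; toggle it via x ^ (1 << 8) = x ^ 256
→ 001101110111 = 887

887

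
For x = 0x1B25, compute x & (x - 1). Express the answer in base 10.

x = 1101100100101 = 6949
x - 1 = 1101100100100
AND   = 1101100100100 = 6948
(x & (x - 1) clears the lowest set bit of x.)

6948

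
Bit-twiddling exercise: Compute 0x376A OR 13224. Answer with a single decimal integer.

14314

0x376A = 11011101101010
13224 = 11001110101000
 OR → 11011111101010 = 14314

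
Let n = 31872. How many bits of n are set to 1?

6

31872 = 111110010000000
Count the 1s: 1 + 1 + 1 + 1 + 1 + 1 = 6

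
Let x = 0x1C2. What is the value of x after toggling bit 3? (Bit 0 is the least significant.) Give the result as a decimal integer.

x = 111000010
bit 3 is currently 0; toggle it via x ^ (1 << 3) = x ^ 8
→ 111001010 = 458

458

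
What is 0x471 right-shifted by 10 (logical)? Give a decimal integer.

1

0x471 = 10001110001
shift right by 10 → 00000000001 = 1
(equivalently, floor(1137 / 1024))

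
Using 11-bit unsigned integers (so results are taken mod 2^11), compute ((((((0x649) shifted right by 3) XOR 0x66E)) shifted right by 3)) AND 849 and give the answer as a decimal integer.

80

0x649 = 11001001001
→ shifted right by 3 → 00011001001 = 201
0x66E = 11001101110
→ XOR → 11010100111 = 1703
→ shifted right by 3 → 00011010100 = 212
849 = 01101010001
→ AND → 00001010000 = 80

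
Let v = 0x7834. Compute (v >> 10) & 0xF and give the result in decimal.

14

v = 111100000110100
Shift right by 10: 11110
Mask low 4 bits: 1110 = 14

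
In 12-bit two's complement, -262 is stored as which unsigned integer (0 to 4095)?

262 in 12 bits: 000100000110
Invert: 111011111001
Add 1:  111011111010 = 3834
(Check: 2^12 - 262 = 4096 - 262 = 3834.)

3834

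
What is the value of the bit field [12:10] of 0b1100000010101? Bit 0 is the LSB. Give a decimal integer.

6

v = 1100000010101
Shift right by 10: 110
Mask low 3 bits: 110 = 6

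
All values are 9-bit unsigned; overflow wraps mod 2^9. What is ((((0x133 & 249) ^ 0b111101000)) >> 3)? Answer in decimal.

59

0x133 = 100110011
249 = 011111001
→ & → 000110001 = 49
0b111101000 = 111101000
→ ^ → 111011001 = 473
→ >> 3 → 000111011 = 59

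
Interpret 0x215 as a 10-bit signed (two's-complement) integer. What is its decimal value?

-491

pattern = 1000010101 (MSB is 1 ⇒ negative)
Invert: 0111101010, add 1 → 0111101011 = 491, so the value is -491.
(Equivalently: 533 - 2^10 = 533 - 1024 = -491.)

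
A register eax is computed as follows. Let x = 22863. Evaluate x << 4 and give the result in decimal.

365808

22863 = 0000101100101001111
shift left by 4 → 1011001010011110000 = 365808
(equivalently, 22863 × 2^4 = 22863 × 16)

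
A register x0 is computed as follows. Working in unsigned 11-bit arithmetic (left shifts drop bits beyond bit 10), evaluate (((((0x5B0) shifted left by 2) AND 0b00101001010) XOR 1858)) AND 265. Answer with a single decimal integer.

256

0x5B0 = 10110110000
→ shifted left by 2 (mod 2^11) → 11011000000 = 1728
0b00101001010 = 00101001010
→ AND → 00001000000 = 64
1858 = 11101000010
→ XOR → 11100000010 = 1794
265 = 00100001001
→ AND → 00100000000 = 256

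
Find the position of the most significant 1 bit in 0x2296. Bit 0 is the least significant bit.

0x2296 = 10001010010110
The topmost 1 is at position 13 (since 2^13 = 8192 ≤ 8854 < 16384).

13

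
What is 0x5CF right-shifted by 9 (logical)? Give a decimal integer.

0x5CF = 10111001111
shift right by 9 → 00000000010 = 2
(equivalently, floor(1487 / 512))

2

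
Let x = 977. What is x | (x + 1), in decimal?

x = 1111010001 = 977
x + 1 = 1111010010
OR    = 1111010011 = 979
(x | (x + 1) sets the lowest cleared bit.)

979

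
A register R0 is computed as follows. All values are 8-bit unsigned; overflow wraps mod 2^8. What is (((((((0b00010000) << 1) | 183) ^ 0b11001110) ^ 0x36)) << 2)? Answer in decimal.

0b00010000 = 00010000
→ << 1 (mod 2^8) → 00100000 = 32
183 = 10110111
→ | → 10110111 = 183
0b11001110 = 11001110
→ ^ → 01111001 = 121
0x36 = 00110110
→ ^ → 01001111 = 79
→ << 2 (mod 2^8) → 00111100 = 60

60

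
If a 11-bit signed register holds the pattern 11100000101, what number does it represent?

pattern = 11100000101 (MSB is 1 ⇒ negative)
Invert: 00011111010, add 1 → 00011111011 = 251, so the value is -251.
(Equivalently: 1797 - 2^11 = 1797 - 2048 = -251.)

-251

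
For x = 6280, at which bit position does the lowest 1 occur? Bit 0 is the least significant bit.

6280 = 1100010001000
Trailing zeros: 3, so the lowest set bit is bit 3 (value 8).

3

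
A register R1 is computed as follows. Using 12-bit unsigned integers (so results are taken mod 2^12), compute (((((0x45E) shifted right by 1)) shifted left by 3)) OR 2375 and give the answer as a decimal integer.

0x45E = 010001011110
→ shifted right by 1 → 001000101111 = 559
→ shifted left by 3 (mod 2^12) → 000101111000 = 376
2375 = 100101000111
→ OR → 100101111111 = 2431

2431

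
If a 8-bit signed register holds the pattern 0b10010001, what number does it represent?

pattern = 10010001 (MSB is 1 ⇒ negative)
Invert: 01101110, add 1 → 01101111 = 111, so the value is -111.
(Equivalently: 145 - 2^8 = 145 - 256 = -111.)

-111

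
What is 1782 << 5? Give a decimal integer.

57024

1782 = 0000011011110110
shift left by 5 → 1101111011000000 = 57024
(equivalently, 1782 × 2^5 = 1782 × 32)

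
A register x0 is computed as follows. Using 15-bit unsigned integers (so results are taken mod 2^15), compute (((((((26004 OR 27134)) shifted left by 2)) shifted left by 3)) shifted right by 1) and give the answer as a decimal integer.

26004 = 110010110010100
27134 = 110100111111110
→ OR → 110110111111110 = 28158
→ shifted left by 2 (mod 2^15) → 011011111111000 = 14328
→ shifted left by 3 (mod 2^15) → 011111111000000 = 16320
→ shifted right by 1 → 001111111100000 = 8160

8160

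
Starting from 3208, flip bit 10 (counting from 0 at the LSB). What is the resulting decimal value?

x = 0110010001000
bit 10 is currently 1; toggle it via x ^ (1 << 10) = x ^ 1024
→ 0100010001000 = 2184

2184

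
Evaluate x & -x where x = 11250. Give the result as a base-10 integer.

2

x = 10101111110010 = 11250
-x (two's complement) = …01010000001110
AND   = 00000000000010 = 2
(x & -x isolates the lowest set bit of x.)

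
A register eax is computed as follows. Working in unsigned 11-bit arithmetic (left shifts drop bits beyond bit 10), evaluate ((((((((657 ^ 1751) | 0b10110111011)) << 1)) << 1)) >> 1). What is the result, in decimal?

1022

657 = 01010010001
1751 = 11011010111
→ ^ → 10001000110 = 1094
0b10110111011 = 10110111011
→ | → 10111111111 = 1535
→ << 1 (mod 2^11) → 01111111110 = 1022
→ << 1 (mod 2^11) → 11111111100 = 2044
→ >> 1 → 01111111110 = 1022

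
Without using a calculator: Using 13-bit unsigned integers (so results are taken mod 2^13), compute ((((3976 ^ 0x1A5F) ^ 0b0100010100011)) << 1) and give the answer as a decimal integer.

6888

3976 = 0111110001000
0x1A5F = 1101001011111
→ ^ → 1010111010111 = 5591
0b0100010100011 = 0100010100011
→ ^ → 1110101110100 = 7540
→ << 1 (mod 2^13) → 1101011101000 = 6888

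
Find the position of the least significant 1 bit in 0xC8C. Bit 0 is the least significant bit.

0xC8C = 110010001100
Trailing zeros: 2, so the lowest set bit is bit 2 (value 4).

2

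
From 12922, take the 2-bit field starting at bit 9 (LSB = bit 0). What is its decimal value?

v = 11001001111010
Shift right by 9: 11001
Mask low 2 bits: 01 = 1

1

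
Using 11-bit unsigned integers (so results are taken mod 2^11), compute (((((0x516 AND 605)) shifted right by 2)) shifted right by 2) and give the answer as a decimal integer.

0x516 = 10100010110
605 = 01001011101
→ AND → 00000010100 = 20
→ shifted right by 2 → 00000000101 = 5
→ shifted right by 2 → 00000000001 = 1

1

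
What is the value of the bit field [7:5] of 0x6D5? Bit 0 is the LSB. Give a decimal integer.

v = 11011010101
Shift right by 5: 110110
Mask low 3 bits: 110 = 6

6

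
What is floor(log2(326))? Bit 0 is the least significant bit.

326 = 101000110
The topmost 1 is at position 8 (since 2^8 = 256 ≤ 326 < 512).

8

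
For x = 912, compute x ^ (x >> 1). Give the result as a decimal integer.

x = 1110010000 = 912
x>>1 = 0111001000
XOR  = 1001011000 = 600
(x ^ (x >> 1) gives the standard binary-reflected Gray code of x.)

600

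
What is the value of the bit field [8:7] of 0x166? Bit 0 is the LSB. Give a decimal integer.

v = 0101100110
Shift right by 7: 010
Mask low 2 bits: 10 = 2

2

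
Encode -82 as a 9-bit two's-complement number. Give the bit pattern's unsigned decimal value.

82 in 9 bits: 001010010
Invert: 110101101
Add 1:  110101110 = 430
(Check: 2^9 - 82 = 512 - 82 = 430.)

430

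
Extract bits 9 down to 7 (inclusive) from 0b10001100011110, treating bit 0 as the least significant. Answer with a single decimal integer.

v = 10001100011110
Shift right by 7: 1000110
Mask low 3 bits: 110 = 6

6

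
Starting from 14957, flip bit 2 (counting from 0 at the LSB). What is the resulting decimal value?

14953

x = 11101001101101
bit 2 is currently 1; toggle it via x ^ (1 << 2) = x ^ 4
→ 11101001101001 = 14953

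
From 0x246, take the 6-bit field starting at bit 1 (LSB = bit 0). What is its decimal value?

v = 1001000110
Shift right by 1: 100100011
Mask low 6 bits: 100011 = 35

35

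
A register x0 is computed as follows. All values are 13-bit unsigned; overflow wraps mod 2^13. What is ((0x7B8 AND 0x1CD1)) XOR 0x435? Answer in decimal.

165

0x7B8 = 0011110111000
0x1CD1 = 1110011010001
→ AND → 0010010010000 = 1168
0x435 = 0010000110101
→ XOR → 0000010100101 = 165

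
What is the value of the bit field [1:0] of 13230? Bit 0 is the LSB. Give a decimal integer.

2

v = 11001110101110
Shift right by 0: 11001110101110
Mask low 2 bits: 10 = 2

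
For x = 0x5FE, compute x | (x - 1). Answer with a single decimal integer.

x = 10111111110 = 1534
x - 1 = 10111111101
OR    = 10111111111 = 1535
(x | (x - 1) sets all bits below the lowest set bit.)

1535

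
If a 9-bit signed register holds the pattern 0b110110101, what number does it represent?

pattern = 110110101 (MSB is 1 ⇒ negative)
Invert: 001001010, add 1 → 001001011 = 75, so the value is -75.
(Equivalently: 437 - 2^9 = 437 - 512 = -75.)

-75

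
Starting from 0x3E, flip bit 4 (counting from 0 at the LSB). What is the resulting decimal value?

46

x = 000111110
bit 4 is currently 1; toggle it via x ^ (1 << 4) = x ^ 16
→ 000101110 = 46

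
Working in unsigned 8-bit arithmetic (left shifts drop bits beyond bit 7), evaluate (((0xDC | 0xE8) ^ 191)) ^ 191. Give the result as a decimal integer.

252

0xDC = 11011100
0xE8 = 11101000
→ | → 11111100 = 252
191 = 10111111
→ ^ → 01000011 = 67
191 = 10111111
→ ^ → 11111100 = 252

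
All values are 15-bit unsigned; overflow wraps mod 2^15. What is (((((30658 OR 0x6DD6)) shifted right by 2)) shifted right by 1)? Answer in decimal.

4090

30658 = 111011111000010
0x6DD6 = 110110111010110
→ OR → 111111111010110 = 32726
→ shifted right by 2 → 001111111110101 = 8181
→ shifted right by 1 → 000111111111010 = 4090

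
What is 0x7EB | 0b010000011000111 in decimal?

10223

0x7EB = 00011111101011
b = 10000011000111
 OR → 10011111101111 = 10223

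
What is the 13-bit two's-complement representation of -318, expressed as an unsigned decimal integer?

318 in 13 bits: 0000100111110
Invert: 1111011000001
Add 1:  1111011000010 = 7874
(Check: 2^13 - 318 = 8192 - 318 = 7874.)

7874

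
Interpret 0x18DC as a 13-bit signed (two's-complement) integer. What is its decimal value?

pattern = 1100011011100 (MSB is 1 ⇒ negative)
Invert: 0011100100011, add 1 → 0011100100100 = 1828, so the value is -1828.
(Equivalently: 6364 - 2^13 = 6364 - 8192 = -1828.)

-1828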